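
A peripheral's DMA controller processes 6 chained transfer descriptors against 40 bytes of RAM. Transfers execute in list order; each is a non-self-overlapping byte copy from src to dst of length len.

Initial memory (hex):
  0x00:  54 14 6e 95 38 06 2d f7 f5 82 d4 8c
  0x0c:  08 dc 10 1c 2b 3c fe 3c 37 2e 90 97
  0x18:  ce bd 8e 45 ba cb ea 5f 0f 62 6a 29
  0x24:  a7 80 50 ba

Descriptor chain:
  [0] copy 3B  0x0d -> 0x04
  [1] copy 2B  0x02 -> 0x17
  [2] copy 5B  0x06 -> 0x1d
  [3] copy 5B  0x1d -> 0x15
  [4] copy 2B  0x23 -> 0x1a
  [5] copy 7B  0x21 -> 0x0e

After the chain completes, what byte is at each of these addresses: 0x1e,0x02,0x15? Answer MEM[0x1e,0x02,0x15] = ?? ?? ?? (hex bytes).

MEM[0x1e,0x02,0x15] = f7 6e 1c

D0: mem[0x04..0x06] <- [dc 10 1c]
D1: mem[0x17..0x18] <- [6e 95]
D2: mem[0x1d..0x21] <- [1c f7 f5 82 d4]
D3: mem[0x15..0x19] <- [1c f7 f5 82 d4]
D4: mem[0x1a..0x1b] <- [29 a7]
D5: mem[0x0e..0x14] <- [d4 6a 29 a7 80 50 ba]
query mem[0x1e]=0xf7, mem[0x02]=0x6e, mem[0x15]=0x1c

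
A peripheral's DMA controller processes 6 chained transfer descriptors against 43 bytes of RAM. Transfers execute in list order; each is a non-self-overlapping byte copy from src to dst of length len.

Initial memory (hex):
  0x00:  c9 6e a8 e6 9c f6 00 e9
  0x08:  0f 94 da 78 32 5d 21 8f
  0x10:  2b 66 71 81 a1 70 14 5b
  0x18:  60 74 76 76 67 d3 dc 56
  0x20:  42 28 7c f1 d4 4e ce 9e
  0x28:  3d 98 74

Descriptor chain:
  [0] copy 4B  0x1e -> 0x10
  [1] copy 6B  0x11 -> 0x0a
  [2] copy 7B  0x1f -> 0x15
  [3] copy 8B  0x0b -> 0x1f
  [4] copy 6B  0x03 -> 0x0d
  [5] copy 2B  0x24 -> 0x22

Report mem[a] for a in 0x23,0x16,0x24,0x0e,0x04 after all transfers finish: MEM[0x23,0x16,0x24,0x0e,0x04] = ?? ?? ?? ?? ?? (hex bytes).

MEM[0x23,0x16,0x24,0x0e,0x04] = 56 42 dc 9c 9c

[0] 0x1e->0x10 len=4 : dc 56 42 28
[1] 0x11->0x0a len=6 : 56 42 28 a1 70 14
[2] 0x1f->0x15 len=7 : 56 42 28 7c f1 d4 4e
[3] 0x0b->0x1f len=8 : 42 28 a1 70 14 dc 56 42
[4] 0x03->0x0d len=6 : e6 9c f6 00 e9 0f
[5] 0x24->0x22 len=2 : dc 56
query mem[0x23]=0x56, mem[0x16]=0x42, mem[0x24]=0xdc, mem[0x0e]=0x9c, mem[0x04]=0x9c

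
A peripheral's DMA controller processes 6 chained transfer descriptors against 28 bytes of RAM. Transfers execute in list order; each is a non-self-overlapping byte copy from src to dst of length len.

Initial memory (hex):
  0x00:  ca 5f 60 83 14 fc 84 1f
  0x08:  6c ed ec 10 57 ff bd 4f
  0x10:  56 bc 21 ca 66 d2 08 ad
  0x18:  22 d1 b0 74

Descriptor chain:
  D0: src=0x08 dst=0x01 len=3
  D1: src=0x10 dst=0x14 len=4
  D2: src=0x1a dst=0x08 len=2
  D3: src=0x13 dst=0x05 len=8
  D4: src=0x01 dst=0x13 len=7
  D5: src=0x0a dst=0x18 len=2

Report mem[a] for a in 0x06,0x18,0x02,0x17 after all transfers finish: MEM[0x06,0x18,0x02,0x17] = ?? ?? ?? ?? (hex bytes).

  after D0: wrote 3B at 0x01 = 6cedec
  after D1: wrote 4B at 0x14 = 56bc21ca
  after D2: wrote 2B at 0x08 = b074
  after D3: wrote 8B at 0x05 = ca56bc21ca22d1b0
  after D4: wrote 7B at 0x13 = 6cedec14ca56bc
  after D5: wrote 2B at 0x18 = 22d1
query mem[0x06]=0x56, mem[0x18]=0x22, mem[0x02]=0xed, mem[0x17]=0xca

MEM[0x06,0x18,0x02,0x17] = 56 22 ed ca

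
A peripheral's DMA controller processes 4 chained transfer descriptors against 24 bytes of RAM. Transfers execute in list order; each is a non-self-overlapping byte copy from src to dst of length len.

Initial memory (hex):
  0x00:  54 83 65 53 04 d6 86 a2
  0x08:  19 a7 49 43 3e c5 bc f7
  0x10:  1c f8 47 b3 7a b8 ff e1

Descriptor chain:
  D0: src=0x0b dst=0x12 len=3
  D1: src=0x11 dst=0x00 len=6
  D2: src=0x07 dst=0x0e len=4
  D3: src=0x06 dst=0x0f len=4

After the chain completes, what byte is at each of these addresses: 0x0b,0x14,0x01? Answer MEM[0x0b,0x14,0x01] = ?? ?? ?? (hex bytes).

MEM[0x0b,0x14,0x01] = 43 c5 43

[0] 0x0b->0x12 len=3 : 43 3e c5
[1] 0x11->0x00 len=6 : f8 43 3e c5 b8 ff
[2] 0x07->0x0e len=4 : a2 19 a7 49
[3] 0x06->0x0f len=4 : 86 a2 19 a7
query mem[0x0b]=0x43, mem[0x14]=0xc5, mem[0x01]=0x43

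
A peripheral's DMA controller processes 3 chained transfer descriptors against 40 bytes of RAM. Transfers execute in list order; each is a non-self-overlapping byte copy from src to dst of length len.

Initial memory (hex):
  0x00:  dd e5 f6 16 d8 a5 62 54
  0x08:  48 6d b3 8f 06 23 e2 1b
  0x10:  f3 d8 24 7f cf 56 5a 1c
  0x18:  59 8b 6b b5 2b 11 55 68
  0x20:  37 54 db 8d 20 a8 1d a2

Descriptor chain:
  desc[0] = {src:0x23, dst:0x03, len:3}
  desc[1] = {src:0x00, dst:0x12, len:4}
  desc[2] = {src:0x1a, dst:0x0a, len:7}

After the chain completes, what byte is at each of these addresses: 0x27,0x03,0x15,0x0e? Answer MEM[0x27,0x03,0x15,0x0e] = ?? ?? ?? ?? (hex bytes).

D0: mem[0x03..0x05] <- [8d 20 a8]
D1: mem[0x12..0x15] <- [dd e5 f6 8d]
D2: mem[0x0a..0x10] <- [6b b5 2b 11 55 68 37]
query mem[0x27]=0xa2, mem[0x03]=0x8d, mem[0x15]=0x8d, mem[0x0e]=0x55

MEM[0x27,0x03,0x15,0x0e] = a2 8d 8d 55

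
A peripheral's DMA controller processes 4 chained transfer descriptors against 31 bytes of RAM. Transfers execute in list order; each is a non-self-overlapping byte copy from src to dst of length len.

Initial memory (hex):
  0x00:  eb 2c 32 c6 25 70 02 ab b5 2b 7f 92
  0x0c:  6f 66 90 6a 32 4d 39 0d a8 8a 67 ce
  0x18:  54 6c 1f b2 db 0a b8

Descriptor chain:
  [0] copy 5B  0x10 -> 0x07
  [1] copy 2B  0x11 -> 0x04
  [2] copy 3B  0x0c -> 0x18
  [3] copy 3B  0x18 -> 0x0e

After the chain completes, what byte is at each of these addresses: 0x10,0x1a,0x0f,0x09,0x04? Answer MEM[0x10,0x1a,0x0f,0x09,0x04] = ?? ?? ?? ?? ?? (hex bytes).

D0: mem[0x07..0x0b] <- [32 4d 39 0d a8]
D1: mem[0x04..0x05] <- [4d 39]
D2: mem[0x18..0x1a] <- [6f 66 90]
D3: mem[0x0e..0x10] <- [6f 66 90]
query mem[0x10]=0x90, mem[0x1a]=0x90, mem[0x0f]=0x66, mem[0x09]=0x39, mem[0x04]=0x4d

MEM[0x10,0x1a,0x0f,0x09,0x04] = 90 90 66 39 4d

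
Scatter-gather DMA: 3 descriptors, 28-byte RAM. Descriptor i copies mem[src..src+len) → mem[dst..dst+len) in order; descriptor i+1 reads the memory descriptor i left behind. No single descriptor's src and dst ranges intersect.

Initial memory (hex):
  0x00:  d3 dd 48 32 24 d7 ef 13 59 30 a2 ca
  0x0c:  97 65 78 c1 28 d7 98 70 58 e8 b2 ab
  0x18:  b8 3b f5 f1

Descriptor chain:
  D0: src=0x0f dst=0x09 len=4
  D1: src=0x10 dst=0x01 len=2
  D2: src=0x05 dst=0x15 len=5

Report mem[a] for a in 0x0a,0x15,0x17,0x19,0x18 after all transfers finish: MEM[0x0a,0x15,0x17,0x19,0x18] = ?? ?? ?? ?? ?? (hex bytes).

[0] 0x0f->0x09 len=4 : c1 28 d7 98
[1] 0x10->0x01 len=2 : 28 d7
[2] 0x05->0x15 len=5 : d7 ef 13 59 c1
query mem[0x0a]=0x28, mem[0x15]=0xd7, mem[0x17]=0x13, mem[0x19]=0xc1, mem[0x18]=0x59

MEM[0x0a,0x15,0x17,0x19,0x18] = 28 d7 13 c1 59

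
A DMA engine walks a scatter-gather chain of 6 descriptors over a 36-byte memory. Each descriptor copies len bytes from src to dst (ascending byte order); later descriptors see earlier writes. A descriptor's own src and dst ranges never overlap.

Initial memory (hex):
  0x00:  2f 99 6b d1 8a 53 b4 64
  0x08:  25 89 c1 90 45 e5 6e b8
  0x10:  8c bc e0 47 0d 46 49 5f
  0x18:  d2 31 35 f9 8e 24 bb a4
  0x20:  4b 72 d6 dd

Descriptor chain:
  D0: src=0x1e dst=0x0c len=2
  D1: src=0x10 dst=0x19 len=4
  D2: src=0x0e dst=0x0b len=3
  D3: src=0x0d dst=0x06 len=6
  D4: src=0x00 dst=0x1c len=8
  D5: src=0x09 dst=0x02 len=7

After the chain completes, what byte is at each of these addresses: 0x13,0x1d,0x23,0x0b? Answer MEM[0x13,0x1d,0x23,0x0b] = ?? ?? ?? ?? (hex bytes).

[0] 0x1e->0x0c len=2 : bb a4
[1] 0x10->0x19 len=4 : 8c bc e0 47
[2] 0x0e->0x0b len=3 : 6e b8 8c
[3] 0x0d->0x06 len=6 : 8c 6e b8 8c bc e0
[4] 0x00->0x1c len=8 : 2f 99 6b d1 8a 53 8c 6e
[5] 0x09->0x02 len=7 : 8c bc e0 b8 8c 6e b8
query mem[0x13]=0x47, mem[0x1d]=0x99, mem[0x23]=0x6e, mem[0x0b]=0xe0

MEM[0x13,0x1d,0x23,0x0b] = 47 99 6e e0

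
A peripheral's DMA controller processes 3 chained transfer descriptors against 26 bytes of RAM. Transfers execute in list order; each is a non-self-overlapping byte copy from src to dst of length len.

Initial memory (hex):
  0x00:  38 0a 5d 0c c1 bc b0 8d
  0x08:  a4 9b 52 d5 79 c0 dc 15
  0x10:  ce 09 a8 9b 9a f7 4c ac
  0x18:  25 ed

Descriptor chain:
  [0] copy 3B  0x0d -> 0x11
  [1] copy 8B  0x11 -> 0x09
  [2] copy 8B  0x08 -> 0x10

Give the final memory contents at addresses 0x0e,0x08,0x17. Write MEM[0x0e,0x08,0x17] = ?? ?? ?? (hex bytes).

MEM[0x0e,0x08,0x17] = 4c a4 ac

[0] 0x0d->0x11 len=3 : c0 dc 15
[1] 0x11->0x09 len=8 : c0 dc 15 9a f7 4c ac 25
[2] 0x08->0x10 len=8 : a4 c0 dc 15 9a f7 4c ac
query mem[0x0e]=0x4c, mem[0x08]=0xa4, mem[0x17]=0xac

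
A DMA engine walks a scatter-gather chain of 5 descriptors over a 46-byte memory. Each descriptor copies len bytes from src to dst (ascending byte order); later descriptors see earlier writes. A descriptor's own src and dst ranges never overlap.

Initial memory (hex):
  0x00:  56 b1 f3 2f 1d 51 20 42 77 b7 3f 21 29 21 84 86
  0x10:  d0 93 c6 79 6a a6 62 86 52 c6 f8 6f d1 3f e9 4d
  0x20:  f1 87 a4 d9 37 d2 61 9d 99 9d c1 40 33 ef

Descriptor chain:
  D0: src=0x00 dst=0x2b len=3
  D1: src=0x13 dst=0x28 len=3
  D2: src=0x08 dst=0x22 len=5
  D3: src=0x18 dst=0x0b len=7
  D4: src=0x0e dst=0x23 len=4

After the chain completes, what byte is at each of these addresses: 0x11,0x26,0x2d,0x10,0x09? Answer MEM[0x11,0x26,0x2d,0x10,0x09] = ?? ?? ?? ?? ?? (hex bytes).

[0] 0x00->0x2b len=3 : 56 b1 f3
[1] 0x13->0x28 len=3 : 79 6a a6
[2] 0x08->0x22 len=5 : 77 b7 3f 21 29
[3] 0x18->0x0b len=7 : 52 c6 f8 6f d1 3f e9
[4] 0x0e->0x23 len=4 : 6f d1 3f e9
query mem[0x11]=0xe9, mem[0x26]=0xe9, mem[0x2d]=0xf3, mem[0x10]=0x3f, mem[0x09]=0xb7

MEM[0x11,0x26,0x2d,0x10,0x09] = e9 e9 f3 3f b7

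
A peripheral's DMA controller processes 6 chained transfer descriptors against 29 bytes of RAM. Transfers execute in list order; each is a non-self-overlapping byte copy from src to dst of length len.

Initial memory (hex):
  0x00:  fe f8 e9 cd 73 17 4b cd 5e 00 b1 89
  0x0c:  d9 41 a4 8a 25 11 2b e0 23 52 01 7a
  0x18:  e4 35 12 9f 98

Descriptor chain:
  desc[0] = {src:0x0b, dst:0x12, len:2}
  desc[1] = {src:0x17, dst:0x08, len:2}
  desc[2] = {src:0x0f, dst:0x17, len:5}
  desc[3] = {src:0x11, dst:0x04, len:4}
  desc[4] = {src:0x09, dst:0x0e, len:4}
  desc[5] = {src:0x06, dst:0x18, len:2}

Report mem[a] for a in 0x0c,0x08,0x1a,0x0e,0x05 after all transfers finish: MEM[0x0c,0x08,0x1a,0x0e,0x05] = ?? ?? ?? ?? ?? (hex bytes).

  after D0: wrote 2B at 0x12 = 89d9
  after D1: wrote 2B at 0x08 = 7ae4
  after D2: wrote 5B at 0x17 = 8a251189d9
  after D3: wrote 4B at 0x04 = 1189d923
  after D4: wrote 4B at 0x0e = e4b189d9
  after D5: wrote 2B at 0x18 = d923
query mem[0x0c]=0xd9, mem[0x08]=0x7a, mem[0x1a]=0x89, mem[0x0e]=0xe4, mem[0x05]=0x89

MEM[0x0c,0x08,0x1a,0x0e,0x05] = d9 7a 89 e4 89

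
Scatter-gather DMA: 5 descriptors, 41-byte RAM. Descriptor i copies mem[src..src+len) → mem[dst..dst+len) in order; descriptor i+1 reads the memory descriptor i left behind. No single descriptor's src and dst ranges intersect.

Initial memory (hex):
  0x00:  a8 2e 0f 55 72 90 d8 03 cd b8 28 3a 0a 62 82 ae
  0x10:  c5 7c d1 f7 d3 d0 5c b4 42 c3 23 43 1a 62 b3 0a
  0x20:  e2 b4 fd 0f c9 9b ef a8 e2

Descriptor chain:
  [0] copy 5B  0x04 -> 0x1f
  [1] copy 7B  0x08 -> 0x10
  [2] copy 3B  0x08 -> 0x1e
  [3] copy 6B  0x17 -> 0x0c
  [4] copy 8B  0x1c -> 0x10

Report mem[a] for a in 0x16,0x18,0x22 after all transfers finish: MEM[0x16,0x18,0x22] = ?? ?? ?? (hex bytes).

  after D0: wrote 5B at 0x1f = 7290d803cd
  after D1: wrote 7B at 0x10 = cdb8283a0a6282
  after D2: wrote 3B at 0x1e = cdb828
  after D3: wrote 6B at 0x0c = b442c323431a
  after D4: wrote 8B at 0x10 = 1a62cdb828d803cd
query mem[0x16]=0x03, mem[0x18]=0x42, mem[0x22]=0x03

MEM[0x16,0x18,0x22] = 03 42 03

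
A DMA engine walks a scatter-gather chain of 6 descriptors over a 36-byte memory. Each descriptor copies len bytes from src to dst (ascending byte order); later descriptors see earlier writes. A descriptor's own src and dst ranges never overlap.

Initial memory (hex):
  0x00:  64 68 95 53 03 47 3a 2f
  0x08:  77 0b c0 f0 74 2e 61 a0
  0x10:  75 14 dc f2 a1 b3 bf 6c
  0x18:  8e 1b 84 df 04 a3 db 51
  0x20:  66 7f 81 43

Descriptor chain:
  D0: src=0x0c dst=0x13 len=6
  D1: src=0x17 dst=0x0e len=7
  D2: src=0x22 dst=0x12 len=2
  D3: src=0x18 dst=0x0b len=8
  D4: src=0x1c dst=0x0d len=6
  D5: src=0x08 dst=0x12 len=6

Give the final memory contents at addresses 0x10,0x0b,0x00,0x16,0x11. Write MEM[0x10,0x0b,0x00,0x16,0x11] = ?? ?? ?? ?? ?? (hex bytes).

MEM[0x10,0x0b,0x00,0x16,0x11] = 51 14 64 1b 66

  after D0: wrote 6B at 0x13 = 742e61a07514
  after D1: wrote 7B at 0x0e = 75141b84df04a3
  after D2: wrote 2B at 0x12 = 8143
  after D3: wrote 8B at 0x0b = 141b84df04a3db51
  after D4: wrote 6B at 0x0d = 04a3db51667f
  after D5: wrote 6B at 0x12 = 770bc0141b04
query mem[0x10]=0x51, mem[0x0b]=0x14, mem[0x00]=0x64, mem[0x16]=0x1b, mem[0x11]=0x66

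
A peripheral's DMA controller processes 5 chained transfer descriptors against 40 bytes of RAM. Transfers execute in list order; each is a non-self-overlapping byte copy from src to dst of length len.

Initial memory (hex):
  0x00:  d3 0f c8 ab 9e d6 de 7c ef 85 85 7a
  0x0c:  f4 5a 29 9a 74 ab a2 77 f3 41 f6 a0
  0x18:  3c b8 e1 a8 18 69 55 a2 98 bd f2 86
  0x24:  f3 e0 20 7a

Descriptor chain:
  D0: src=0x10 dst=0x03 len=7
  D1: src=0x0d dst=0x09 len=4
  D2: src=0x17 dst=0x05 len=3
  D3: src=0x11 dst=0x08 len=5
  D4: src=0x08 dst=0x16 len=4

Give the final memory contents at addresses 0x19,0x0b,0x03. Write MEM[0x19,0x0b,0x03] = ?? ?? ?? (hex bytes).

MEM[0x19,0x0b,0x03] = f3 f3 74

#0 dst[0x03+7] := {0x74,0xab,0xa2,0x77,0xf3,0x41,0xf6}
#1 dst[0x09+4] := {0x5a,0x29,0x9a,0x74}
#2 dst[0x05+3] := {0xa0,0x3c,0xb8}
#3 dst[0x08+5] := {0xab,0xa2,0x77,0xf3,0x41}
#4 dst[0x16+4] := {0xab,0xa2,0x77,0xf3}
query mem[0x19]=0xf3, mem[0x0b]=0xf3, mem[0x03]=0x74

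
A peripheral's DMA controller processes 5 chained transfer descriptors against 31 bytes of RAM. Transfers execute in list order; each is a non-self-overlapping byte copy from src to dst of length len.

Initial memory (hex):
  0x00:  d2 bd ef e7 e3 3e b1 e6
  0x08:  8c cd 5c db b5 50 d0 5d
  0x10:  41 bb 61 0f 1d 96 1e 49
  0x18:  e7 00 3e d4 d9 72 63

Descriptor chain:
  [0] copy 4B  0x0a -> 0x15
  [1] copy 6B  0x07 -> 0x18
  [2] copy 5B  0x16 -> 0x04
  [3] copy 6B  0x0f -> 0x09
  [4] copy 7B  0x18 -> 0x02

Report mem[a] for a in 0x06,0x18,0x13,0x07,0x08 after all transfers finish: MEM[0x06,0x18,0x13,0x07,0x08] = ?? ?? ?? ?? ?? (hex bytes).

MEM[0x06,0x18,0x13,0x07,0x08] = db e6 0f b5 63

[0] 0x0a->0x15 len=4 : 5c db b5 50
[1] 0x07->0x18 len=6 : e6 8c cd 5c db b5
[2] 0x16->0x04 len=5 : db b5 e6 8c cd
[3] 0x0f->0x09 len=6 : 5d 41 bb 61 0f 1d
[4] 0x18->0x02 len=7 : e6 8c cd 5c db b5 63
query mem[0x06]=0xdb, mem[0x18]=0xe6, mem[0x13]=0x0f, mem[0x07]=0xb5, mem[0x08]=0x63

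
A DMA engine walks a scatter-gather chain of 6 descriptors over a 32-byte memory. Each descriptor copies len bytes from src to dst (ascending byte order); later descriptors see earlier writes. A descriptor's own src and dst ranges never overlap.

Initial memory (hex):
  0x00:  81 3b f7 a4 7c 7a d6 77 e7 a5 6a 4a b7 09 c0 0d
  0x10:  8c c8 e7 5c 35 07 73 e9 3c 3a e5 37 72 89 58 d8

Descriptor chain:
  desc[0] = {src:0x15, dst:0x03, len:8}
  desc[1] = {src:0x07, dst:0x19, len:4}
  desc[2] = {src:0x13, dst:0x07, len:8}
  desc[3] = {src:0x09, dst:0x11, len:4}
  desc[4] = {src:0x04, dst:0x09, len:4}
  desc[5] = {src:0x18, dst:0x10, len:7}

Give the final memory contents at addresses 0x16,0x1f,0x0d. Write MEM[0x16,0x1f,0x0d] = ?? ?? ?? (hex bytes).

  after D0: wrote 8B at 0x03 = 0773e93c3ae53772
  after D1: wrote 4B at 0x19 = 3ae53772
  after D2: wrote 8B at 0x07 = 5c350773e93c3ae5
  after D3: wrote 4B at 0x11 = 0773e93c
  after D4: wrote 4B at 0x09 = 73e93c5c
  after D5: wrote 7B at 0x10 = 3c3ae537728958
query mem[0x16]=0x58, mem[0x1f]=0xd8, mem[0x0d]=0x3a

MEM[0x16,0x1f,0x0d] = 58 d8 3a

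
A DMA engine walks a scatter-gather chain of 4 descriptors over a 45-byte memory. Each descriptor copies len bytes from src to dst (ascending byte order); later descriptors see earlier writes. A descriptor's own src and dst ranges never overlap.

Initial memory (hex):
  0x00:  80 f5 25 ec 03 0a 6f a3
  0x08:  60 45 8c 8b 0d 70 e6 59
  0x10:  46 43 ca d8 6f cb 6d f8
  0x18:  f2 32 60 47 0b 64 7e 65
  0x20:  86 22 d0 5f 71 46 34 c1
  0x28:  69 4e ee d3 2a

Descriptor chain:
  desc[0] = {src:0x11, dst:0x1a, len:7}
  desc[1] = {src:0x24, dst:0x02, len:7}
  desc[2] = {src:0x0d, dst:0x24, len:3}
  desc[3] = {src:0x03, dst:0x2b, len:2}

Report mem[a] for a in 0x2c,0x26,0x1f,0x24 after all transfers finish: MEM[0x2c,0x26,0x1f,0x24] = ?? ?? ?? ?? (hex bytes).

[0] 0x11->0x1a len=7 : 43 ca d8 6f cb 6d f8
[1] 0x24->0x02 len=7 : 71 46 34 c1 69 4e ee
[2] 0x0d->0x24 len=3 : 70 e6 59
[3] 0x03->0x2b len=2 : 46 34
query mem[0x2c]=0x34, mem[0x26]=0x59, mem[0x1f]=0x6d, mem[0x24]=0x70

MEM[0x2c,0x26,0x1f,0x24] = 34 59 6d 70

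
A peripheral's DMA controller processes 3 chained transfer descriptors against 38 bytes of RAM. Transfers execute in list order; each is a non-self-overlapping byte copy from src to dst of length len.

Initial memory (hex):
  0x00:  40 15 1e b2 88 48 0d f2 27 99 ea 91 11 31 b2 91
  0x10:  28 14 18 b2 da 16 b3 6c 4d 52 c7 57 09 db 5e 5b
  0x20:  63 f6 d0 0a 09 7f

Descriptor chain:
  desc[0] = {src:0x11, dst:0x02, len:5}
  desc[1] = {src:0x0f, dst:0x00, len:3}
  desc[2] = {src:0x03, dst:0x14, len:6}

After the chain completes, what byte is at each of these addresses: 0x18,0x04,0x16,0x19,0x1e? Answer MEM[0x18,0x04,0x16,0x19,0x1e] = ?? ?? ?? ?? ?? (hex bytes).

[0] 0x11->0x02 len=5 : 14 18 b2 da 16
[1] 0x0f->0x00 len=3 : 91 28 14
[2] 0x03->0x14 len=6 : 18 b2 da 16 f2 27
query mem[0x18]=0xf2, mem[0x04]=0xb2, mem[0x16]=0xda, mem[0x19]=0x27, mem[0x1e]=0x5e

MEM[0x18,0x04,0x16,0x19,0x1e] = f2 b2 da 27 5e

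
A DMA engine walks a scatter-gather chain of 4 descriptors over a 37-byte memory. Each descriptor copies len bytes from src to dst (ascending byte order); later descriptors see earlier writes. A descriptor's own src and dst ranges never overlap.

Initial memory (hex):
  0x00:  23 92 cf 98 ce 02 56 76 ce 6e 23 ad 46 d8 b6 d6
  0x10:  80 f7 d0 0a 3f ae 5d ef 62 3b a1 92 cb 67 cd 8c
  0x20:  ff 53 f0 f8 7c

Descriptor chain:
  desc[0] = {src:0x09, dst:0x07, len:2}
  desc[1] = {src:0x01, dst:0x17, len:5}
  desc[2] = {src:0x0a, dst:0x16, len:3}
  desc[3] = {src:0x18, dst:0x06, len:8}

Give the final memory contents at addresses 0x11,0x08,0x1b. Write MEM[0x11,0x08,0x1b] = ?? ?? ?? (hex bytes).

MEM[0x11,0x08,0x1b] = f7 ce 02

[0] 0x09->0x07 len=2 : 6e 23
[1] 0x01->0x17 len=5 : 92 cf 98 ce 02
[2] 0x0a->0x16 len=3 : 23 ad 46
[3] 0x18->0x06 len=8 : 46 98 ce 02 cb 67 cd 8c
query mem[0x11]=0xf7, mem[0x08]=0xce, mem[0x1b]=0x02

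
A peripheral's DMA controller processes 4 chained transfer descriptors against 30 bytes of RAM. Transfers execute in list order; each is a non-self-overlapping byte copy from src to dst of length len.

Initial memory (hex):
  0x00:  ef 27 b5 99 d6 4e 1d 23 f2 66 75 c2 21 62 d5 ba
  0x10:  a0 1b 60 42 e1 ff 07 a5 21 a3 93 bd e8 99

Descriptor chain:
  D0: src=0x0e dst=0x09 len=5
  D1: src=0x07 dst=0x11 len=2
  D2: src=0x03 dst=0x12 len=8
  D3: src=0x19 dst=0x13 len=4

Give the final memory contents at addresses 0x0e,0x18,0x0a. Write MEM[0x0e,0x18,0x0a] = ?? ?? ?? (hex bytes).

#0 dst[0x09+5] := {0xd5,0xba,0xa0,0x1b,0x60}
#1 dst[0x11+2] := {0x23,0xf2}
#2 dst[0x12+8] := {0x99,0xd6,0x4e,0x1d,0x23,0xf2,0xd5,0xba}
#3 dst[0x13+4] := {0xba,0x93,0xbd,0xe8}
query mem[0x0e]=0xd5, mem[0x18]=0xd5, mem[0x0a]=0xba

MEM[0x0e,0x18,0x0a] = d5 d5 ba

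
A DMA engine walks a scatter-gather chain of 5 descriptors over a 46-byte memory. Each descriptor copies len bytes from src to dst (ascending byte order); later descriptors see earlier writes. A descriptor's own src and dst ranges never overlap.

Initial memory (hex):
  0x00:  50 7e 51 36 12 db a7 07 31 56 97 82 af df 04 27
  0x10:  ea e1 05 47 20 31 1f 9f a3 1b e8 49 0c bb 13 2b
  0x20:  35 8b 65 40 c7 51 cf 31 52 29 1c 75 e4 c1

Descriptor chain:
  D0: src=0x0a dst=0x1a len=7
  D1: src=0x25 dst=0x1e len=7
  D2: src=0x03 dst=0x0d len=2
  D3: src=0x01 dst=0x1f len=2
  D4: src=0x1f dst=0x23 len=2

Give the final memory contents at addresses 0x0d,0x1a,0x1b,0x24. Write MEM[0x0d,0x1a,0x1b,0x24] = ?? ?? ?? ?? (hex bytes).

D0: mem[0x1a..0x20] <- [97 82 af df 04 27 ea]
D1: mem[0x1e..0x24] <- [51 cf 31 52 29 1c 75]
D2: mem[0x0d..0x0e] <- [36 12]
D3: mem[0x1f..0x20] <- [7e 51]
D4: mem[0x23..0x24] <- [7e 51]
query mem[0x0d]=0x36, mem[0x1a]=0x97, mem[0x1b]=0x82, mem[0x24]=0x51

MEM[0x0d,0x1a,0x1b,0x24] = 36 97 82 51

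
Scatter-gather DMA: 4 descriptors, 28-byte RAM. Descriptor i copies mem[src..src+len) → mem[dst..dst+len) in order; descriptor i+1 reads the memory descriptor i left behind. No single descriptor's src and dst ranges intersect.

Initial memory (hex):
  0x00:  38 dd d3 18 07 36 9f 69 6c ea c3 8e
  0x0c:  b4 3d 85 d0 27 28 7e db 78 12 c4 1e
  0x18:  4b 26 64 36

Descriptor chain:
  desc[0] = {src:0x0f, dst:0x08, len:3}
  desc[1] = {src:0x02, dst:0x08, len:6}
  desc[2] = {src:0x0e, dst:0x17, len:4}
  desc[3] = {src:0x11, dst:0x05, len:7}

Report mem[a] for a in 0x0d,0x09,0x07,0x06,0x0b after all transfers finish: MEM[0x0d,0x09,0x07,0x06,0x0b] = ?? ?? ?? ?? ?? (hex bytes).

MEM[0x0d,0x09,0x07,0x06,0x0b] = 69 12 db 7e 85

#0 dst[0x08+3] := {0xd0,0x27,0x28}
#1 dst[0x08+6] := {0xd3,0x18,0x07,0x36,0x9f,0x69}
#2 dst[0x17+4] := {0x85,0xd0,0x27,0x28}
#3 dst[0x05+7] := {0x28,0x7e,0xdb,0x78,0x12,0xc4,0x85}
query mem[0x0d]=0x69, mem[0x09]=0x12, mem[0x07]=0xdb, mem[0x06]=0x7e, mem[0x0b]=0x85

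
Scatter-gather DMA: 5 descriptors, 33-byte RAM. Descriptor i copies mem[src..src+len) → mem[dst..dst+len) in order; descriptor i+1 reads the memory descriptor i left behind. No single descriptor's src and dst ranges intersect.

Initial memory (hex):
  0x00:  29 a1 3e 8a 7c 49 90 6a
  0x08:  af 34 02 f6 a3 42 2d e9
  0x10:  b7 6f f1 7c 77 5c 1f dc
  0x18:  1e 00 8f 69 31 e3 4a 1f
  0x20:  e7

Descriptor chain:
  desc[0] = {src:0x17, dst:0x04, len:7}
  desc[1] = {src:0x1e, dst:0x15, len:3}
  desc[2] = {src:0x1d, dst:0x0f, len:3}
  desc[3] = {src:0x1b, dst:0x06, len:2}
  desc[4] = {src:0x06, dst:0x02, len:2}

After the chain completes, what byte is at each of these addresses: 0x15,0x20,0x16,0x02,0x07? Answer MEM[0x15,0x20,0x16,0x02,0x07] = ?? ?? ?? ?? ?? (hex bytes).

MEM[0x15,0x20,0x16,0x02,0x07] = 4a e7 1f 69 31

[0] 0x17->0x04 len=7 : dc 1e 00 8f 69 31 e3
[1] 0x1e->0x15 len=3 : 4a 1f e7
[2] 0x1d->0x0f len=3 : e3 4a 1f
[3] 0x1b->0x06 len=2 : 69 31
[4] 0x06->0x02 len=2 : 69 31
query mem[0x15]=0x4a, mem[0x20]=0xe7, mem[0x16]=0x1f, mem[0x02]=0x69, mem[0x07]=0x31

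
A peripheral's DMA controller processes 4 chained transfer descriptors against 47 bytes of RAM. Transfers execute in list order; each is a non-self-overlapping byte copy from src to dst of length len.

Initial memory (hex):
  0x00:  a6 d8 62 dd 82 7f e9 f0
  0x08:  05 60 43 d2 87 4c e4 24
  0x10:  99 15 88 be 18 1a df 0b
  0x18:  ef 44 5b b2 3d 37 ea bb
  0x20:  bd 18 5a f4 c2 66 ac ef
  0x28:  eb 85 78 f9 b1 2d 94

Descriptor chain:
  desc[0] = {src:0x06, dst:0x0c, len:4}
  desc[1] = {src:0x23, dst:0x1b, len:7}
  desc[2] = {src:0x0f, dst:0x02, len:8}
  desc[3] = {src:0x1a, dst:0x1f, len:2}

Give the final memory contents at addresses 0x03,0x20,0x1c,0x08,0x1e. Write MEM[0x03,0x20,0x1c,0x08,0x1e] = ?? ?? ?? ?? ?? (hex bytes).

MEM[0x03,0x20,0x1c,0x08,0x1e] = 99 f4 c2 1a ac

#0 dst[0x0c+4] := {0xe9,0xf0,0x05,0x60}
#1 dst[0x1b+7] := {0xf4,0xc2,0x66,0xac,0xef,0xeb,0x85}
#2 dst[0x02+8] := {0x60,0x99,0x15,0x88,0xbe,0x18,0x1a,0xdf}
#3 dst[0x1f+2] := {0x5b,0xf4}
query mem[0x03]=0x99, mem[0x20]=0xf4, mem[0x1c]=0xc2, mem[0x08]=0x1a, mem[0x1e]=0xac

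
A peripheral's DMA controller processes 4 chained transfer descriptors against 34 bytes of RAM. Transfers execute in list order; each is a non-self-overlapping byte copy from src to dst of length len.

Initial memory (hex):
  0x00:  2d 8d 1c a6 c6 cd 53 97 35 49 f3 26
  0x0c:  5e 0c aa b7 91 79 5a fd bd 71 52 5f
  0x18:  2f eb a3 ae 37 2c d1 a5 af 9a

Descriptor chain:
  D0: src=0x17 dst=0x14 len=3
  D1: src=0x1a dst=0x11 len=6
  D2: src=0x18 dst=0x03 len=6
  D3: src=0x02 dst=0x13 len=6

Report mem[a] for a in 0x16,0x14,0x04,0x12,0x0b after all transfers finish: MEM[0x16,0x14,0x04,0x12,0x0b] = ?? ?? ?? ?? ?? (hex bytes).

MEM[0x16,0x14,0x04,0x12,0x0b] = a3 2f eb ae 26

[0] 0x17->0x14 len=3 : 5f 2f eb
[1] 0x1a->0x11 len=6 : a3 ae 37 2c d1 a5
[2] 0x18->0x03 len=6 : 2f eb a3 ae 37 2c
[3] 0x02->0x13 len=6 : 1c 2f eb a3 ae 37
query mem[0x16]=0xa3, mem[0x14]=0x2f, mem[0x04]=0xeb, mem[0x12]=0xae, mem[0x0b]=0x26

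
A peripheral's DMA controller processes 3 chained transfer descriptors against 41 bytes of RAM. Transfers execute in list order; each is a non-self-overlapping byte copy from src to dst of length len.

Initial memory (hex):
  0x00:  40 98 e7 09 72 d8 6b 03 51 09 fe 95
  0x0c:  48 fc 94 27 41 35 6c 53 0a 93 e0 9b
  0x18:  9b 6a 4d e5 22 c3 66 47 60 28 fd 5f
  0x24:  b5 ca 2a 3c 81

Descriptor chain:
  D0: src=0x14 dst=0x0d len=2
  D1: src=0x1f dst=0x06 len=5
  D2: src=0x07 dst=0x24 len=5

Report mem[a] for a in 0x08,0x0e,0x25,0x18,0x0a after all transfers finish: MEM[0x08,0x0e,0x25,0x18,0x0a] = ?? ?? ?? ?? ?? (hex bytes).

D0: mem[0x0d..0x0e] <- [0a 93]
D1: mem[0x06..0x0a] <- [47 60 28 fd 5f]
D2: mem[0x24..0x28] <- [60 28 fd 5f 95]
query mem[0x08]=0x28, mem[0x0e]=0x93, mem[0x25]=0x28, mem[0x18]=0x9b, mem[0x0a]=0x5f

MEM[0x08,0x0e,0x25,0x18,0x0a] = 28 93 28 9b 5f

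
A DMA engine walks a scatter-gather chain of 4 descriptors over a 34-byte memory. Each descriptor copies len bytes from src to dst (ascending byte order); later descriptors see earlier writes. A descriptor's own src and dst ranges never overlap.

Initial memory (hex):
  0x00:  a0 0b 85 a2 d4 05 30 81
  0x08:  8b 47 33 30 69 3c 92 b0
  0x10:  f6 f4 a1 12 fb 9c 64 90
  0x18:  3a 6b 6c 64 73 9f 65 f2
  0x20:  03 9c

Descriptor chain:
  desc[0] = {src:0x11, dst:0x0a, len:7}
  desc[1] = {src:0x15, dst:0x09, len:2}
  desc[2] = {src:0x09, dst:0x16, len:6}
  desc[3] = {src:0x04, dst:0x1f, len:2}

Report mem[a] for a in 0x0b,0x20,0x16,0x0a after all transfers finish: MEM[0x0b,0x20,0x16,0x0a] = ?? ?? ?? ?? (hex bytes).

  after D0: wrote 7B at 0x0a = f4a112fb9c6490
  after D1: wrote 2B at 0x09 = 9c64
  after D2: wrote 6B at 0x16 = 9c64a112fb9c
  after D3: wrote 2B at 0x1f = d405
query mem[0x0b]=0xa1, mem[0x20]=0x05, mem[0x16]=0x9c, mem[0x0a]=0x64

MEM[0x0b,0x20,0x16,0x0a] = a1 05 9c 64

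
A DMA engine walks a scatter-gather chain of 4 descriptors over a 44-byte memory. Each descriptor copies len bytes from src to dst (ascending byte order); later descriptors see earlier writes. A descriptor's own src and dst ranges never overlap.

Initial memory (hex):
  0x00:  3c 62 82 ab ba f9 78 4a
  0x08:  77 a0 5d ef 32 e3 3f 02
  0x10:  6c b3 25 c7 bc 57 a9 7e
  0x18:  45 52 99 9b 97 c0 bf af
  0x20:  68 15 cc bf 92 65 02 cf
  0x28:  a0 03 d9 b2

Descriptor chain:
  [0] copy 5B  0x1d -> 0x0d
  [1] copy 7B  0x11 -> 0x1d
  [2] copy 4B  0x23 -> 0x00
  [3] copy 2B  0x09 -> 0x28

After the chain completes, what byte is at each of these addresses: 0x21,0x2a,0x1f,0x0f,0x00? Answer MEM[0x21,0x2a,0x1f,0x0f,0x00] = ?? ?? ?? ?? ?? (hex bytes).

MEM[0x21,0x2a,0x1f,0x0f,0x00] = 57 d9 c7 af 7e

[0] 0x1d->0x0d len=5 : c0 bf af 68 15
[1] 0x11->0x1d len=7 : 15 25 c7 bc 57 a9 7e
[2] 0x23->0x00 len=4 : 7e 92 65 02
[3] 0x09->0x28 len=2 : a0 5d
query mem[0x21]=0x57, mem[0x2a]=0xd9, mem[0x1f]=0xc7, mem[0x0f]=0xaf, mem[0x00]=0x7e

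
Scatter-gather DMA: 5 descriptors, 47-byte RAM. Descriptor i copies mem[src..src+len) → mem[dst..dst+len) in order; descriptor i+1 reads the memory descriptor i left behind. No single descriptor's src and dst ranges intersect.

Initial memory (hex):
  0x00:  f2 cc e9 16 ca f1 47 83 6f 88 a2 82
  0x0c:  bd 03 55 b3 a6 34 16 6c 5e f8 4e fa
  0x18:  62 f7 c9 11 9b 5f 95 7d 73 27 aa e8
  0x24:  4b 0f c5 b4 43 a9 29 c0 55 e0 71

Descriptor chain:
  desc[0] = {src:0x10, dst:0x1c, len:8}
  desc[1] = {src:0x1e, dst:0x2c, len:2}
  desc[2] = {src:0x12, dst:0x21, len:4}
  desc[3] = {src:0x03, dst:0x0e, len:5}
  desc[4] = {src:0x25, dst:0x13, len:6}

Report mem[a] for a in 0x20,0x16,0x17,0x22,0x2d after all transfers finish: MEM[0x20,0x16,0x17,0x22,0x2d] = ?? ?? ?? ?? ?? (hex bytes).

  after D0: wrote 8B at 0x1c = a634166c5ef84efa
  after D1: wrote 2B at 0x2c = 166c
  after D2: wrote 4B at 0x21 = 166c5ef8
  after D3: wrote 5B at 0x0e = 16caf14783
  after D4: wrote 6B at 0x13 = 0fc5b443a929
query mem[0x20]=0x5e, mem[0x16]=0x43, mem[0x17]=0xa9, mem[0x22]=0x6c, mem[0x2d]=0x6c

MEM[0x20,0x16,0x17,0x22,0x2d] = 5e 43 a9 6c 6c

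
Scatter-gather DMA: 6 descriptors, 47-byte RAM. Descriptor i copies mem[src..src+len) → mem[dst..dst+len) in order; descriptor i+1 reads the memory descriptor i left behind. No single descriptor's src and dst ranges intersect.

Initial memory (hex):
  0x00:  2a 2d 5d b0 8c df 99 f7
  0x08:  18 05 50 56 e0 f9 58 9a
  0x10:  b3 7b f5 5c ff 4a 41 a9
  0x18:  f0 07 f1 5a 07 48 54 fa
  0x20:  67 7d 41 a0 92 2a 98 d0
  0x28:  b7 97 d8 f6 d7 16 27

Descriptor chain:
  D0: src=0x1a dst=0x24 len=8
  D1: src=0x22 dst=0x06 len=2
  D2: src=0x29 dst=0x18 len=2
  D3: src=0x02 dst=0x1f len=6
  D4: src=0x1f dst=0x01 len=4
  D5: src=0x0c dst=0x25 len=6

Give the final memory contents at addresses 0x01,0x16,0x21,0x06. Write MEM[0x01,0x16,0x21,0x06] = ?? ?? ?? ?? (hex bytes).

  after D0: wrote 8B at 0x24 = f15a074854fa677d
  after D1: wrote 2B at 0x06 = 41a0
  after D2: wrote 2B at 0x18 = fa67
  after D3: wrote 6B at 0x1f = 5db08cdf41a0
  after D4: wrote 4B at 0x01 = 5db08cdf
  after D5: wrote 6B at 0x25 = e0f9589ab37b
query mem[0x01]=0x5d, mem[0x16]=0x41, mem[0x21]=0x8c, mem[0x06]=0x41

MEM[0x01,0x16,0x21,0x06] = 5d 41 8c 41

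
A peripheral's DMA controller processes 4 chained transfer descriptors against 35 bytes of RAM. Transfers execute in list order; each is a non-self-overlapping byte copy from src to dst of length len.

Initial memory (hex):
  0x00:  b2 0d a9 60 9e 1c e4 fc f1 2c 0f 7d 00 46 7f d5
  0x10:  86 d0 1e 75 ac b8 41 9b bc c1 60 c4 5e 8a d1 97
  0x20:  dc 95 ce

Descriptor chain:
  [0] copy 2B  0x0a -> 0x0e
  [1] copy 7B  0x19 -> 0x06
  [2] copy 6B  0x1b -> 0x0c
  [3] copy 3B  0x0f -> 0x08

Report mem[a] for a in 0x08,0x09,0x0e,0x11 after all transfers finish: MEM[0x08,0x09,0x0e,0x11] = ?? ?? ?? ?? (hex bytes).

[0] 0x0a->0x0e len=2 : 0f 7d
[1] 0x19->0x06 len=7 : c1 60 c4 5e 8a d1 97
[2] 0x1b->0x0c len=6 : c4 5e 8a d1 97 dc
[3] 0x0f->0x08 len=3 : d1 97 dc
query mem[0x08]=0xd1, mem[0x09]=0x97, mem[0x0e]=0x8a, mem[0x11]=0xdc

MEM[0x08,0x09,0x0e,0x11] = d1 97 8a dc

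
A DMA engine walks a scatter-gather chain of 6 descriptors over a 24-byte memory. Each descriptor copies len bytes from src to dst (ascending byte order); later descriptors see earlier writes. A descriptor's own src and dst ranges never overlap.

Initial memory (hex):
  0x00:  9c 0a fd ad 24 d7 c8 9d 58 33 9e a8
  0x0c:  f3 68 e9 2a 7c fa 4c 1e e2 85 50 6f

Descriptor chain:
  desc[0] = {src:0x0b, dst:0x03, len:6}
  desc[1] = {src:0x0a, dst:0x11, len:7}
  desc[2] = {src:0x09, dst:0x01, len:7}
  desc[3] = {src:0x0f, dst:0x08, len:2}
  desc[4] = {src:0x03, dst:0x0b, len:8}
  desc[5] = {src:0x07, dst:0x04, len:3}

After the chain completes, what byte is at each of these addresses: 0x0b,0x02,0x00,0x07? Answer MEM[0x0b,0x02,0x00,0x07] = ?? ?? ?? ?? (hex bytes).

MEM[0x0b,0x02,0x00,0x07] = a8 9e 9c 2a

#0 dst[0x03+6] := {0xa8,0xf3,0x68,0xe9,0x2a,0x7c}
#1 dst[0x11+7] := {0x9e,0xa8,0xf3,0x68,0xe9,0x2a,0x7c}
#2 dst[0x01+7] := {0x33,0x9e,0xa8,0xf3,0x68,0xe9,0x2a}
#3 dst[0x08+2] := {0x2a,0x7c}
#4 dst[0x0b+8] := {0xa8,0xf3,0x68,0xe9,0x2a,0x2a,0x7c,0x9e}
#5 dst[0x04+3] := {0x2a,0x2a,0x7c}
query mem[0x0b]=0xa8, mem[0x02]=0x9e, mem[0x00]=0x9c, mem[0x07]=0x2a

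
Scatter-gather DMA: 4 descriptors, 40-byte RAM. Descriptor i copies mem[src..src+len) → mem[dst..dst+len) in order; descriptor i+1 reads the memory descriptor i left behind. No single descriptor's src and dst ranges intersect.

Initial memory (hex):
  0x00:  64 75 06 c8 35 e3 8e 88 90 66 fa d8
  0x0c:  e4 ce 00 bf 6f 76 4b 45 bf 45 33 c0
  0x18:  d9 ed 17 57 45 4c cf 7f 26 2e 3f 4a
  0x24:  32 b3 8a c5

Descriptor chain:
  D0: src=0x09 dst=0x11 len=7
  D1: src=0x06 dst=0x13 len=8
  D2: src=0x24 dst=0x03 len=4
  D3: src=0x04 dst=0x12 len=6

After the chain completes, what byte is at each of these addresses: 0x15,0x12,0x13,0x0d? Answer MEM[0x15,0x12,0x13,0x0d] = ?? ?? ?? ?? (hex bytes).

D0: mem[0x11..0x17] <- [66 fa d8 e4 ce 00 bf]
D1: mem[0x13..0x1a] <- [8e 88 90 66 fa d8 e4 ce]
D2: mem[0x03..0x06] <- [32 b3 8a c5]
D3: mem[0x12..0x17] <- [b3 8a c5 88 90 66]
query mem[0x15]=0x88, mem[0x12]=0xb3, mem[0x13]=0x8a, mem[0x0d]=0xce

MEM[0x15,0x12,0x13,0x0d] = 88 b3 8a ce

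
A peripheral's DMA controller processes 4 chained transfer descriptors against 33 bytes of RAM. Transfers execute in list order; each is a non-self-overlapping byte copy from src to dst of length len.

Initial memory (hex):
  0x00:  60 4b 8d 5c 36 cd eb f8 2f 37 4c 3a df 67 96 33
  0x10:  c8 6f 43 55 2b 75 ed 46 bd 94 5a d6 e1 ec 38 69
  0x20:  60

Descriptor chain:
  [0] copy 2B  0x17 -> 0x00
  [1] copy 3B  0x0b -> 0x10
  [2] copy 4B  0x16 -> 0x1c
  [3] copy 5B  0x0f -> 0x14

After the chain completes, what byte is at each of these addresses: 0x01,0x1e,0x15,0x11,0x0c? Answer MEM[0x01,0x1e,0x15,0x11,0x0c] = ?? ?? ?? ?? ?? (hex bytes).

[0] 0x17->0x00 len=2 : 46 bd
[1] 0x0b->0x10 len=3 : 3a df 67
[2] 0x16->0x1c len=4 : ed 46 bd 94
[3] 0x0f->0x14 len=5 : 33 3a df 67 55
query mem[0x01]=0xbd, mem[0x1e]=0xbd, mem[0x15]=0x3a, mem[0x11]=0xdf, mem[0x0c]=0xdf

MEM[0x01,0x1e,0x15,0x11,0x0c] = bd bd 3a df df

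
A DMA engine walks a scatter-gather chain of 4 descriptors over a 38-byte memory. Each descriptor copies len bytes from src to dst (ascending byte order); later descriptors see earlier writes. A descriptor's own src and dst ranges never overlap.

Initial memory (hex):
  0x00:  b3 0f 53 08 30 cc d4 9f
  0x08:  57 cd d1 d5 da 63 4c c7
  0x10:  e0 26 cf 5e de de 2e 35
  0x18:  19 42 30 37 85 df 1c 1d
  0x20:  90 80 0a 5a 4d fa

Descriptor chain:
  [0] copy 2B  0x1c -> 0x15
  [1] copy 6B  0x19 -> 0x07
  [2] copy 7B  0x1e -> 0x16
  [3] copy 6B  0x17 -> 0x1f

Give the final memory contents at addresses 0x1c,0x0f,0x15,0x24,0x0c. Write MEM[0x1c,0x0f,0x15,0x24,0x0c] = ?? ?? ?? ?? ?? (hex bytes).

MEM[0x1c,0x0f,0x15,0x24,0x0c] = 4d c7 85 4d 1c

D0: mem[0x15..0x16] <- [85 df]
D1: mem[0x07..0x0c] <- [42 30 37 85 df 1c]
D2: mem[0x16..0x1c] <- [1c 1d 90 80 0a 5a 4d]
D3: mem[0x1f..0x24] <- [1d 90 80 0a 5a 4d]
query mem[0x1c]=0x4d, mem[0x0f]=0xc7, mem[0x15]=0x85, mem[0x24]=0x4d, mem[0x0c]=0x1c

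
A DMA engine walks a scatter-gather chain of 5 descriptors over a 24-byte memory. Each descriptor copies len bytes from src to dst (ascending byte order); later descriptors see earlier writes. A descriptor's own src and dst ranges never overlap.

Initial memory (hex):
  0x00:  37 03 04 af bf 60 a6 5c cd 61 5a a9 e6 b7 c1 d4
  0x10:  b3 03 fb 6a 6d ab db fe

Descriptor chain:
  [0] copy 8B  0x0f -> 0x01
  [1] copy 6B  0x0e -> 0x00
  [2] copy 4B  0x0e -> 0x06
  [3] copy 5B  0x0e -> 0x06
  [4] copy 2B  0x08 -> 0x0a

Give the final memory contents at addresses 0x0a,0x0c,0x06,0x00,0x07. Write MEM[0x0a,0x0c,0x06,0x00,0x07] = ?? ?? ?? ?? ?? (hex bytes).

D0: mem[0x01..0x08] <- [d4 b3 03 fb 6a 6d ab db]
D1: mem[0x00..0x05] <- [c1 d4 b3 03 fb 6a]
D2: mem[0x06..0x09] <- [c1 d4 b3 03]
D3: mem[0x06..0x0a] <- [c1 d4 b3 03 fb]
D4: mem[0x0a..0x0b] <- [b3 03]
query mem[0x0a]=0xb3, mem[0x0c]=0xe6, mem[0x06]=0xc1, mem[0x00]=0xc1, mem[0x07]=0xd4

MEM[0x0a,0x0c,0x06,0x00,0x07] = b3 e6 c1 c1 d4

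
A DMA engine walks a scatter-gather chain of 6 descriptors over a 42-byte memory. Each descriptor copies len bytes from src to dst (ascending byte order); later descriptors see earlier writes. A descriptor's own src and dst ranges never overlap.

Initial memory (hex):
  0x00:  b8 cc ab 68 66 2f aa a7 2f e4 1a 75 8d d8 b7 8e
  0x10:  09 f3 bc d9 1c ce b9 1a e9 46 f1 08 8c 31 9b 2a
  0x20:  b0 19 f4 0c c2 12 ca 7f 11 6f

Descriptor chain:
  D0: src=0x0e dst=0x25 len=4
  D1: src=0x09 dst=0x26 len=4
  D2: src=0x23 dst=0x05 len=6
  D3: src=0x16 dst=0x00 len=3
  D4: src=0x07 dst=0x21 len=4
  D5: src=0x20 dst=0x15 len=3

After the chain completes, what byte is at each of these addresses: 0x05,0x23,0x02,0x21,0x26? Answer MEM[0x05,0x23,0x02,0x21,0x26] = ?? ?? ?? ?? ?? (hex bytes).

D0: mem[0x25..0x28] <- [b7 8e 09 f3]
D1: mem[0x26..0x29] <- [e4 1a 75 8d]
D2: mem[0x05..0x0a] <- [0c c2 b7 e4 1a 75]
D3: mem[0x00..0x02] <- [b9 1a e9]
D4: mem[0x21..0x24] <- [b7 e4 1a 75]
D5: mem[0x15..0x17] <- [b0 b7 e4]
query mem[0x05]=0x0c, mem[0x23]=0x1a, mem[0x02]=0xe9, mem[0x21]=0xb7, mem[0x26]=0xe4

MEM[0x05,0x23,0x02,0x21,0x26] = 0c 1a e9 b7 e4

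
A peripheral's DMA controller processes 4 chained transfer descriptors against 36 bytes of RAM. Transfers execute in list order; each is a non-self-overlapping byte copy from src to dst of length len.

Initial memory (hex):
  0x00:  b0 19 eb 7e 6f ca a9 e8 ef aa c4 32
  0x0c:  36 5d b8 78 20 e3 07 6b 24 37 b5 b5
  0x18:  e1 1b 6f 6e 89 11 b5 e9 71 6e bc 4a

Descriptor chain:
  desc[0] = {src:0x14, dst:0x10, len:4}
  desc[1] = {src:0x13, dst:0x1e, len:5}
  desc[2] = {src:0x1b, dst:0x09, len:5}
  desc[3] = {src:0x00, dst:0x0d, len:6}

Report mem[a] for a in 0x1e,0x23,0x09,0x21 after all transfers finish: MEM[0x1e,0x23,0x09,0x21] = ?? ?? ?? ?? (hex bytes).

MEM[0x1e,0x23,0x09,0x21] = b5 4a 6e b5

[0] 0x14->0x10 len=4 : 24 37 b5 b5
[1] 0x13->0x1e len=5 : b5 24 37 b5 b5
[2] 0x1b->0x09 len=5 : 6e 89 11 b5 24
[3] 0x00->0x0d len=6 : b0 19 eb 7e 6f ca
query mem[0x1e]=0xb5, mem[0x23]=0x4a, mem[0x09]=0x6e, mem[0x21]=0xb5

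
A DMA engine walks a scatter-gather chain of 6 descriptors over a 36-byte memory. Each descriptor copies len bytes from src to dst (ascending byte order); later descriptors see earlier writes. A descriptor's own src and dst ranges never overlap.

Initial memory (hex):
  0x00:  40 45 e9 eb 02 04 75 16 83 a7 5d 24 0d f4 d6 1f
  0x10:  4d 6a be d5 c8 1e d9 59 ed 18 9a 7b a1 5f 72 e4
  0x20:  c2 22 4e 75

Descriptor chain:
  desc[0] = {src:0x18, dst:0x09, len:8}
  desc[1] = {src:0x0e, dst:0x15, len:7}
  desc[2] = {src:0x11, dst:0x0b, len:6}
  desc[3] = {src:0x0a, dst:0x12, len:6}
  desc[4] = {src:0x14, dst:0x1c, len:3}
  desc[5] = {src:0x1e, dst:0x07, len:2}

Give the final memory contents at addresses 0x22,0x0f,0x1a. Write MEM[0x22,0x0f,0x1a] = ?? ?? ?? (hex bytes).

MEM[0x22,0x0f,0x1a] = 4e 5f d5

  after D0: wrote 8B at 0x09 = ed189a7ba15f72e4
  after D1: wrote 7B at 0x15 = 5f72e46abed5c8
  after D2: wrote 6B at 0x0b = 6abed5c85f72
  after D3: wrote 6B at 0x12 = 186abed5c85f
  after D4: wrote 3B at 0x1c = bed5c8
  after D5: wrote 2B at 0x07 = c8e4
query mem[0x22]=0x4e, mem[0x0f]=0x5f, mem[0x1a]=0xd5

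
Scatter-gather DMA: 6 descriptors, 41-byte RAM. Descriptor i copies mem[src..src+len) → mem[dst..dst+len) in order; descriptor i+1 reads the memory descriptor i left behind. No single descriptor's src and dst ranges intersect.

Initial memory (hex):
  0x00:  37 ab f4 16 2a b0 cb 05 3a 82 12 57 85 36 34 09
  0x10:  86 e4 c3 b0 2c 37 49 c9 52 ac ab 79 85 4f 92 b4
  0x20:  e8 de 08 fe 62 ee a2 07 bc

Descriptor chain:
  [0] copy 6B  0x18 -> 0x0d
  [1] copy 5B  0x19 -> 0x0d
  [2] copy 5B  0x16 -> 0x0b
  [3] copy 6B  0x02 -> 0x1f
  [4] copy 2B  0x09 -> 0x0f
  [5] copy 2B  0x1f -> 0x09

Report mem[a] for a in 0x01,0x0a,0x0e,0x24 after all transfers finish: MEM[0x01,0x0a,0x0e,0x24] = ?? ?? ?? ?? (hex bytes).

#0 dst[0x0d+6] := {0x52,0xac,0xab,0x79,0x85,0x4f}
#1 dst[0x0d+5] := {0xac,0xab,0x79,0x85,0x4f}
#2 dst[0x0b+5] := {0x49,0xc9,0x52,0xac,0xab}
#3 dst[0x1f+6] := {0xf4,0x16,0x2a,0xb0,0xcb,0x05}
#4 dst[0x0f+2] := {0x82,0x12}
#5 dst[0x09+2] := {0xf4,0x16}
query mem[0x01]=0xab, mem[0x0a]=0x16, mem[0x0e]=0xac, mem[0x24]=0x05

MEM[0x01,0x0a,0x0e,0x24] = ab 16 ac 05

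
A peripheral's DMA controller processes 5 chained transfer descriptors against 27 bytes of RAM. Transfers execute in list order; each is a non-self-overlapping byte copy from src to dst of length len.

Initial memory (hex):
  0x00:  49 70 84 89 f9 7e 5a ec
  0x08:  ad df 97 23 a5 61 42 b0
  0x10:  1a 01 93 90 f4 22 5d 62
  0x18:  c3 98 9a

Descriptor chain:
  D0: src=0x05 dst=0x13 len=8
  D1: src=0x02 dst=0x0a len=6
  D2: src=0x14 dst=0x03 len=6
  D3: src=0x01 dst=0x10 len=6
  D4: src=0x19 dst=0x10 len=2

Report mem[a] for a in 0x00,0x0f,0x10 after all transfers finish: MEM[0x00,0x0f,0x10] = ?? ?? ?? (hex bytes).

MEM[0x00,0x0f,0x10] = 49 ec 23

[0] 0x05->0x13 len=8 : 7e 5a ec ad df 97 23 a5
[1] 0x02->0x0a len=6 : 84 89 f9 7e 5a ec
[2] 0x14->0x03 len=6 : 5a ec ad df 97 23
[3] 0x01->0x10 len=6 : 70 84 5a ec ad df
[4] 0x19->0x10 len=2 : 23 a5
query mem[0x00]=0x49, mem[0x0f]=0xec, mem[0x10]=0x23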